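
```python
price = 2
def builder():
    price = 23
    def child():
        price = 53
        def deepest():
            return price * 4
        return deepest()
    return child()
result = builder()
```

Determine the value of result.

Step 1: deepest() looks up price through LEGB: not local, finds price = 53 in enclosing child().
Step 2: Returns 53 * 4 = 212.
Step 3: result = 212

The answer is 212.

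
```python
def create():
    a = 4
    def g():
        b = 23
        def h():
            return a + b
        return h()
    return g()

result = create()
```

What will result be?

Step 1: create() defines a = 4. g() defines b = 23.
Step 2: h() accesses both from enclosing scopes: a = 4, b = 23.
Step 3: result = 4 + 23 = 27

The answer is 27.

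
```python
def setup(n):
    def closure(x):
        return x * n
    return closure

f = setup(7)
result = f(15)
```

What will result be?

Step 1: setup(7) creates a closure capturing n = 7.
Step 2: f(15) computes 15 * 7 = 105.
Step 3: result = 105

The answer is 105.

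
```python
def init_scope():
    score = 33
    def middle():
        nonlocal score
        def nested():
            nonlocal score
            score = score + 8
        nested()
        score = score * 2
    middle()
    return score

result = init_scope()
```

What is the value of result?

Step 1: score = 33.
Step 2: nested() adds 8: score = 33 + 8 = 41.
Step 3: middle() doubles: score = 41 * 2 = 82.
Step 4: result = 82

The answer is 82.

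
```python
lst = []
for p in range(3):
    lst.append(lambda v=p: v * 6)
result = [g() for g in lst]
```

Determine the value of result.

Step 1: Default arg v=p captures p at each iteration.
Step 2: lst[k] has v defaulting to k, returns k * 6.
Step 3: result = [0, 6, 12]

The answer is [0, 6, 12].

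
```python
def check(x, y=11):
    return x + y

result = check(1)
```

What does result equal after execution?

Step 1: check(1) uses default y = 11.
Step 2: Returns 1 + 11 = 12.
Step 3: result = 12

The answer is 12.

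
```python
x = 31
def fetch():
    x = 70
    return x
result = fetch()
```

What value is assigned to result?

Step 1: Global x = 31.
Step 2: fetch() creates local x = 70, shadowing the global.
Step 3: Returns local x = 70. result = 70

The answer is 70.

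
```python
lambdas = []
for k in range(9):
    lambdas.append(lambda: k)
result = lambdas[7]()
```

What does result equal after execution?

Step 1: The loop creates 9 lambdas, all referencing the same variable k.
Step 2: After the loop, k = 8 (final value).
Step 3: lambdas[7]() looks up k at call time and finds 8. This is the late binding gotcha. result = 8

The answer is 8.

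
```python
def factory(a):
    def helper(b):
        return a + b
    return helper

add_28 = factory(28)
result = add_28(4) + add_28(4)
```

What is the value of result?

Step 1: add_28 captures a = 28.
Step 2: add_28(4) = 28 + 4 = 32, called twice.
Step 3: result = 32 + 32 = 64

The answer is 64.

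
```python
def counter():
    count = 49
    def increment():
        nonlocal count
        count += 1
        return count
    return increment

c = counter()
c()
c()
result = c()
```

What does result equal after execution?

Step 1: counter() creates closure with count = 49.
Step 2: Each c() call increments count via nonlocal. After 3 calls: 49 + 3 = 52.
Step 3: result = 52

The answer is 52.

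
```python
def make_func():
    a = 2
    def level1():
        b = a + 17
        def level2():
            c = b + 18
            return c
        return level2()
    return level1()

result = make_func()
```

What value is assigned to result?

Step 1: a = 2. b = a + 17 = 19.
Step 2: c = b + 18 = 19 + 18 = 37.
Step 3: result = 37

The answer is 37.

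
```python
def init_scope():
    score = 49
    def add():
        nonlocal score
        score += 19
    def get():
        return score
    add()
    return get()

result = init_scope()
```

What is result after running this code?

Step 1: score = 49. add() modifies it via nonlocal, get() reads it.
Step 2: add() makes score = 49 + 19 = 68.
Step 3: get() returns 68. result = 68

The answer is 68.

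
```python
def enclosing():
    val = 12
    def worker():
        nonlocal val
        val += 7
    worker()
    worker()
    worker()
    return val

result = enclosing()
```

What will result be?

Step 1: val starts at 12.
Step 2: worker() is called 3 times, each adding 7.
Step 3: val = 12 + 7 * 3 = 33

The answer is 33.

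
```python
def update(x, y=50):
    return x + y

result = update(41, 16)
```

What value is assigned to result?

Step 1: update(41, 16) overrides default y with 16.
Step 2: Returns 41 + 16 = 57.
Step 3: result = 57

The answer is 57.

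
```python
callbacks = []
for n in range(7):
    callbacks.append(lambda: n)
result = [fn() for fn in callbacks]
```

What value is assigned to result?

Step 1: All 7 lambdas share the same variable n.
Step 2: After the loop, n = 6.
Step 3: Each call returns 6. result = [6, 6, 6, 6, 6, 6, 6]

The answer is [6, 6, 6, 6, 6, 6, 6].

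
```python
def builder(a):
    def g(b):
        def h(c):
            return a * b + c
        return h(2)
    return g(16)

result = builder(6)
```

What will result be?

Step 1: a = 6, b = 16, c = 2.
Step 2: h() computes a * b + c = 6 * 16 + 2 = 98.
Step 3: result = 98

The answer is 98.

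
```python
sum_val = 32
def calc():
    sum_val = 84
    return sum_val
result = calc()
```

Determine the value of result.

Step 1: Global sum_val = 32.
Step 2: calc() creates local sum_val = 84, shadowing the global.
Step 3: Returns local sum_val = 84. result = 84

The answer is 84.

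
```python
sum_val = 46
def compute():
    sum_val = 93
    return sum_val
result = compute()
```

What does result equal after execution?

Step 1: Global sum_val = 46.
Step 2: compute() creates local sum_val = 93, shadowing the global.
Step 3: Returns local sum_val = 93. result = 93

The answer is 93.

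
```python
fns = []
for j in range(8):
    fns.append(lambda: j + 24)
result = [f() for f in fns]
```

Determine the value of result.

Step 1: All lambdas capture j by reference. After the loop, j = 7.
Step 2: Each call returns 7 + 24 = 31.
Step 3: result = [31, 31, 31, 31, 31, 31, 31, 31]

The answer is [31, 31, 31, 31, 31, 31, 31, 31].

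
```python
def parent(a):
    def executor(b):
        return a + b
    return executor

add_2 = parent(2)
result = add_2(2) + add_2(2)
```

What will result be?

Step 1: add_2 captures a = 2.
Step 2: add_2(2) = 2 + 2 = 4, called twice.
Step 3: result = 4 + 4 = 8

The answer is 8.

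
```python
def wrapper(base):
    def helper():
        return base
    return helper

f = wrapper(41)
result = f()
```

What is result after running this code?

Step 1: wrapper(41) creates closure capturing base = 41.
Step 2: f() returns the captured base = 41.
Step 3: result = 41

The answer is 41.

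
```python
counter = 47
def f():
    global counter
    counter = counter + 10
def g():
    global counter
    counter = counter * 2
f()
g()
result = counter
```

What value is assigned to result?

Step 1: counter = 47.
Step 2: f() adds 10: counter = 47 + 10 = 57.
Step 3: g() doubles: counter = 57 * 2 = 114.
Step 4: result = 114

The answer is 114.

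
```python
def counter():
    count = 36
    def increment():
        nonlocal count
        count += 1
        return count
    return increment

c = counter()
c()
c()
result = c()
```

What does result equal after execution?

Step 1: counter() creates closure with count = 36.
Step 2: Each c() call increments count via nonlocal. After 3 calls: 36 + 3 = 39.
Step 3: result = 39

The answer is 39.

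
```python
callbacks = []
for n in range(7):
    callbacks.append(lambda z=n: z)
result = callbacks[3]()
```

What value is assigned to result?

Step 1: Default argument z=n captures n's value at each iteration.
Step 2: callbacks[3] captured z = 3 when n was 3.
Step 3: result = 3

The answer is 3.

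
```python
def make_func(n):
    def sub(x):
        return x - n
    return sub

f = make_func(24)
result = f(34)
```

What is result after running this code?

Step 1: make_func(24) creates a closure capturing n = 24.
Step 2: f(34) computes 34 - 24 = 10.
Step 3: result = 10

The answer is 10.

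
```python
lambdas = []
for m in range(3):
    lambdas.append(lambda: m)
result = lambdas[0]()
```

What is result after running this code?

Step 1: The loop creates 3 lambdas, all referencing the same variable m.
Step 2: After the loop, m = 2 (final value).
Step 3: lambdas[0]() looks up m at call time and finds 2. This is the late binding gotcha. result = 2

The answer is 2.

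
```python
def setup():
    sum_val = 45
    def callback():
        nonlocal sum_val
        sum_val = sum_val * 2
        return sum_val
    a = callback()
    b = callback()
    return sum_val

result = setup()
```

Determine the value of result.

Step 1: sum_val starts at 45.
Step 2: First callback(): sum_val = 45 * 2 = 90.
Step 3: Second callback(): sum_val = 90 * 2 = 180.
Step 4: result = 180

The answer is 180.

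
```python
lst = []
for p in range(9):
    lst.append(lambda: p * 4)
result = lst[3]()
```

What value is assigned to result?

Step 1: All lambdas reference the same variable p (late binding).
Step 2: After the loop, p = 8. Every lambda returns p * 4.
Step 3: lst[3]() = 8 * 4 = 32

The answer is 32.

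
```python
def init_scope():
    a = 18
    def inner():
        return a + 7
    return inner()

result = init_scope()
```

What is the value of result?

Step 1: init_scope() defines a = 18.
Step 2: inner() reads a = 18 from enclosing scope, returns 18 + 7 = 25.
Step 3: result = 25

The answer is 25.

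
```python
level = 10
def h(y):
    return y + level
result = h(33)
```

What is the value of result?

Step 1: level = 10 is defined globally.
Step 2: h(33) uses parameter y = 33 and looks up level from global scope = 10.
Step 3: result = 33 + 10 = 43

The answer is 43.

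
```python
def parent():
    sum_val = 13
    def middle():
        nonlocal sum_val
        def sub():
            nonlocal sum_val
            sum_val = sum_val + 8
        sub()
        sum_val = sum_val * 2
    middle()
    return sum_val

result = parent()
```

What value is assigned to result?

Step 1: sum_val = 13.
Step 2: sub() adds 8: sum_val = 13 + 8 = 21.
Step 3: middle() doubles: sum_val = 21 * 2 = 42.
Step 4: result = 42

The answer is 42.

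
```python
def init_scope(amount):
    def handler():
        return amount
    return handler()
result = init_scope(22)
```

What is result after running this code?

Step 1: init_scope(22) binds parameter amount = 22.
Step 2: handler() looks up amount in enclosing scope and finds the parameter amount = 22.
Step 3: result = 22

The answer is 22.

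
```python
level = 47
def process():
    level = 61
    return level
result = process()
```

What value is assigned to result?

Step 1: Global level = 47.
Step 2: process() creates local level = 61, shadowing the global.
Step 3: Returns local level = 61. result = 61

The answer is 61.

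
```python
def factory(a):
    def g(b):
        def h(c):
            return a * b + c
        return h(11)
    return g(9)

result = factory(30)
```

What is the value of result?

Step 1: a = 30, b = 9, c = 11.
Step 2: h() computes a * b + c = 30 * 9 + 11 = 281.
Step 3: result = 281

The answer is 281.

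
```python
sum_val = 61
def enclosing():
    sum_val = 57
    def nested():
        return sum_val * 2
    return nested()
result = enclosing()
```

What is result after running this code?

Step 1: enclosing() shadows global sum_val with sum_val = 57.
Step 2: nested() finds sum_val = 57 in enclosing scope, computes 57 * 2 = 114.
Step 3: result = 114

The answer is 114.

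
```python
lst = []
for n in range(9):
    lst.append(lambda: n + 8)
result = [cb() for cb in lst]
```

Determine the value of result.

Step 1: All lambdas capture n by reference. After the loop, n = 8.
Step 2: Each call returns 8 + 8 = 16.
Step 3: result = [16, 16, 16, 16, 16, 16, 16, 16, 16]

The answer is [16, 16, 16, 16, 16, 16, 16, 16, 16].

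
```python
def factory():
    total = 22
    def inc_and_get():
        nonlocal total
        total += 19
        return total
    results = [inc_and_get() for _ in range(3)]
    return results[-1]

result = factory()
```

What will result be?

Step 1: total = 22.
Step 2: Three calls to inc_and_get(), each adding 19.
Step 3: Last value = 22 + 19 * 3 = 79

The answer is 79.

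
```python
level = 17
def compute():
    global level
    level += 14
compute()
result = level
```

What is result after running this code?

Step 1: level = 17 globally.
Step 2: compute() modifies global level: level += 14 = 31.
Step 3: result = 31

The answer is 31.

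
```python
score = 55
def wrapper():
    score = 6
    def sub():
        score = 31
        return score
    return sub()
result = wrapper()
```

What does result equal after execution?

Step 1: Three scopes define score: global (55), wrapper (6), sub (31).
Step 2: sub() has its own local score = 31, which shadows both enclosing and global.
Step 3: result = 31 (local wins in LEGB)

The answer is 31.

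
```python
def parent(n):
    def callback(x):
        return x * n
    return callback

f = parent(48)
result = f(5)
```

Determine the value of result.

Step 1: parent(48) creates a closure capturing n = 48.
Step 2: f(5) computes 5 * 48 = 240.
Step 3: result = 240

The answer is 240.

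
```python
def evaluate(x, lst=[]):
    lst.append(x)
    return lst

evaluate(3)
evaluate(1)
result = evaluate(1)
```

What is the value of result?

Step 1: Mutable default argument gotcha! The list [] is created once.
Step 2: Each call appends to the SAME list: [3], [3, 1], [3, 1, 1].
Step 3: result = [3, 1, 1]

The answer is [3, 1, 1].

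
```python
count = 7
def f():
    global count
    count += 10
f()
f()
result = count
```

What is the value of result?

Step 1: count = 7.
Step 2: First f(): count = 7 + 10 = 17.
Step 3: Second f(): count = 17 + 10 = 27. result = 27

The answer is 27.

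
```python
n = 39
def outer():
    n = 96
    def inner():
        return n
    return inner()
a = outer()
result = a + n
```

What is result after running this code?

Step 1: outer() has local n = 96. inner() reads from enclosing.
Step 2: outer() returns 96. Global n = 39 unchanged.
Step 3: result = 96 + 39 = 135

The answer is 135.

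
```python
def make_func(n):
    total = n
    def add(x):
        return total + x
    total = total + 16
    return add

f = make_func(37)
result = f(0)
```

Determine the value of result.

Step 1: make_func(37) sets total = 37, then total = 37 + 16 = 53.
Step 2: Closures capture by reference, so add sees total = 53.
Step 3: f(0) returns 53 + 0 = 53

The answer is 53.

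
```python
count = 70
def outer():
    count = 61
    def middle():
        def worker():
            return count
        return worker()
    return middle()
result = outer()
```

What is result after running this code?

Step 1: outer() defines count = 61. middle() and worker() have no local count.
Step 2: worker() checks local (none), enclosing middle() (none), enclosing outer() and finds count = 61.
Step 3: result = 61

The answer is 61.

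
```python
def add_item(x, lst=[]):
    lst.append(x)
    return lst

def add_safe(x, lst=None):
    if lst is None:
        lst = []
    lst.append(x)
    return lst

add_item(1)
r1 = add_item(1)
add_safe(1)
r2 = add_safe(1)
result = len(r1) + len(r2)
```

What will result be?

Step 1: add_item shares mutable default: after 2 calls, lst = [1, 1], len = 2.
Step 2: add_safe creates fresh list each time: r2 = [1], len = 1.
Step 3: result = 2 + 1 = 3

The answer is 3.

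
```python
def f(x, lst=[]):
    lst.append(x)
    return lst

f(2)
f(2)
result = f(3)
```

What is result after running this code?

Step 1: Mutable default argument gotcha! The list [] is created once.
Step 2: Each call appends to the SAME list: [2], [2, 2], [2, 2, 3].
Step 3: result = [2, 2, 3]

The answer is [2, 2, 3].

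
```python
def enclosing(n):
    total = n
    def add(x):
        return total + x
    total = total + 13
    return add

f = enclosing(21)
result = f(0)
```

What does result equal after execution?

Step 1: enclosing(21) sets total = 21, then total = 21 + 13 = 34.
Step 2: Closures capture by reference, so add sees total = 34.
Step 3: f(0) returns 34 + 0 = 34

The answer is 34.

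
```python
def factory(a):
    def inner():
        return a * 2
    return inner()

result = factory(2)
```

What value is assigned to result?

Step 1: factory(2) binds parameter a = 2.
Step 2: inner() accesses a = 2 from enclosing scope.
Step 3: result = 2 * 2 = 4

The answer is 4.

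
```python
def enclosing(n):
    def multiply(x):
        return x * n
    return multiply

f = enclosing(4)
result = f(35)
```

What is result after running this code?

Step 1: enclosing(4) returns multiply closure with n = 4.
Step 2: f(35) computes 35 * 4 = 140.
Step 3: result = 140

The answer is 140.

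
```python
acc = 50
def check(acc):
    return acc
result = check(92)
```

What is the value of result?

Step 1: Global acc = 50.
Step 2: check(92) takes parameter acc = 92, which shadows the global.
Step 3: result = 92

The answer is 92.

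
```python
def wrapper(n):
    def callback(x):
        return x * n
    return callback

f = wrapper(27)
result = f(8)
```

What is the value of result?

Step 1: wrapper(27) creates a closure capturing n = 27.
Step 2: f(8) computes 8 * 27 = 216.
Step 3: result = 216

The answer is 216.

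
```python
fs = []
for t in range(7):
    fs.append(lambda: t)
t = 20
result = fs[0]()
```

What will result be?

Step 1: Lambdas capture the variable t by reference, not by value.
Step 2: After the loop, t is reassigned to 20.
Step 3: fs[0]() looks up the current t = 20. result = 20

The answer is 20.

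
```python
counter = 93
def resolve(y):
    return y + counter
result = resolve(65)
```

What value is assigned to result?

Step 1: counter = 93 is defined globally.
Step 2: resolve(65) uses parameter y = 65 and looks up counter from global scope = 93.
Step 3: result = 65 + 93 = 158

The answer is 158.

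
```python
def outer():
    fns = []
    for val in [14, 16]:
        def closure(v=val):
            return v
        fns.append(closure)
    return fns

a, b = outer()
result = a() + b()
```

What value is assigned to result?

Step 1: Default argument v=val captures val at each iteration.
Step 2: a() returns 14 (captured at first iteration), b() returns 16 (captured at second).
Step 3: result = 14 + 16 = 30

The answer is 30.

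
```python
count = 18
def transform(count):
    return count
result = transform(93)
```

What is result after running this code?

Step 1: Global count = 18.
Step 2: transform(93) takes parameter count = 93, which shadows the global.
Step 3: result = 93

The answer is 93.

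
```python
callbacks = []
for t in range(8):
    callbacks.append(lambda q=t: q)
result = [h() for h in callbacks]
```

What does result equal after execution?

Step 1: Default arg q=t captures t at each iteration.
Step 2: Each lambda has its own default: 0, 1, ..., 7.
Step 3: result = [0, 1, 2, 3, 4, 5, 6, 7]

The answer is [0, 1, 2, 3, 4, 5, 6, 7].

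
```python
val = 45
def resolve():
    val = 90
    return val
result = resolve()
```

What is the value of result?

Step 1: Global val = 45.
Step 2: resolve() creates local val = 90, shadowing the global.
Step 3: Returns local val = 90. result = 90

The answer is 90.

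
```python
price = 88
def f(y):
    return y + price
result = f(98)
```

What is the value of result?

Step 1: price = 88 is defined globally.
Step 2: f(98) uses parameter y = 98 and looks up price from global scope = 88.
Step 3: result = 98 + 88 = 186

The answer is 186.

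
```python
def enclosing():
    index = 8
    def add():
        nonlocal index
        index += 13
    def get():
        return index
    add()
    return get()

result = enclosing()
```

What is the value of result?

Step 1: index = 8. add() modifies it via nonlocal, get() reads it.
Step 2: add() makes index = 8 + 13 = 21.
Step 3: get() returns 21. result = 21

The answer is 21.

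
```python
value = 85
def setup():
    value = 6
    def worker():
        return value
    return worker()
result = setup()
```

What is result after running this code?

Step 1: value = 85 globally, but setup() defines value = 6 locally.
Step 2: worker() looks up value. Not in local scope, so checks enclosing scope (setup) and finds value = 6.
Step 3: result = 6

The answer is 6.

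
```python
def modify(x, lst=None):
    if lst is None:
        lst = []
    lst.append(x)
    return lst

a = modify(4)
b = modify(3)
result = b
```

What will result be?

Step 1: None default with guard creates a NEW list each call.
Step 2: a = [4] (fresh list). b = [3] (another fresh list).
Step 3: result = [3] (this is the fix for mutable default)

The answer is [3].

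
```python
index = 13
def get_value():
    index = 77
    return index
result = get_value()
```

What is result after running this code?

Step 1: Global index = 13.
Step 2: get_value() creates local index = 77, shadowing the global.
Step 3: Returns local index = 77. result = 77

The answer is 77.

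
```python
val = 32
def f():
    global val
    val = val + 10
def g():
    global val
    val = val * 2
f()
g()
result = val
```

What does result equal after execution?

Step 1: val = 32.
Step 2: f() adds 10: val = 32 + 10 = 42.
Step 3: g() doubles: val = 42 * 2 = 84.
Step 4: result = 84

The answer is 84.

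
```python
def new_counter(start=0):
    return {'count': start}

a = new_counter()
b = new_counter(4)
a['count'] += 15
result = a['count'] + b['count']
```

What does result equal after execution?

Step 1: new_counter() returns a new dict each call (immutable default 0).
Step 2: a = {'count': 0}, b = {'count': 4}.
Step 3: a['count'] += 15 = 15. result = 15 + 4 = 19

The answer is 19.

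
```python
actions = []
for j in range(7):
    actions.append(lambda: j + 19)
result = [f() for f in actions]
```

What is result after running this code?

Step 1: All lambdas capture j by reference. After the loop, j = 6.
Step 2: Each call returns 6 + 19 = 25.
Step 3: result = [25, 25, 25, 25, 25, 25, 25]

The answer is [25, 25, 25, 25, 25, 25, 25].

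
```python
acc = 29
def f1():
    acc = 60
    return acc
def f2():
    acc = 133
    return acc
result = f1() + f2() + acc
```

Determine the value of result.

Step 1: Each function shadows global acc with its own local.
Step 2: f1() returns 60, f2() returns 133.
Step 3: Global acc = 29 is unchanged. result = 60 + 133 + 29 = 222

The answer is 222.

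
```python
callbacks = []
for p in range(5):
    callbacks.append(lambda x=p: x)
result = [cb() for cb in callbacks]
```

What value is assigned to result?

Step 1: Default arg x=p captures p at each iteration.
Step 2: Each lambda has its own default: 0, 1, ..., 4.
Step 3: result = [0, 1, 2, 3, 4]

The answer is [0, 1, 2, 3, 4].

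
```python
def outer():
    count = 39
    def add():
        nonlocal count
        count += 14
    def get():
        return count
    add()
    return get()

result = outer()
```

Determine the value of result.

Step 1: count = 39. add() modifies it via nonlocal, get() reads it.
Step 2: add() makes count = 39 + 14 = 53.
Step 3: get() returns 53. result = 53

The answer is 53.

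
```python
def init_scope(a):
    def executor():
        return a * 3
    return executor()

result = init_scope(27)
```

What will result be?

Step 1: init_scope(27) binds parameter a = 27.
Step 2: executor() accesses a = 27 from enclosing scope.
Step 3: result = 27 * 3 = 81

The answer is 81.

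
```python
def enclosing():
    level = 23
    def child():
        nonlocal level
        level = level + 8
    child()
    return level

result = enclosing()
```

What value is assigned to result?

Step 1: enclosing() sets level = 23.
Step 2: child() uses nonlocal to modify level in enclosing's scope: level = 23 + 8 = 31.
Step 3: enclosing() returns the modified level = 31

The answer is 31.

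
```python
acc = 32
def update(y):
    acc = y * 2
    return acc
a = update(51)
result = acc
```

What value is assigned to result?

Step 1: Global acc = 32.
Step 2: update(51) creates local acc = 51 * 2 = 102.
Step 3: Global acc unchanged because no global keyword. result = 32

The answer is 32.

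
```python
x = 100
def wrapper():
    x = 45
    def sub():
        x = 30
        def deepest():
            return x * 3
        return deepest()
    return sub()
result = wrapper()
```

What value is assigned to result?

Step 1: deepest() looks up x through LEGB: not local, finds x = 30 in enclosing sub().
Step 2: Returns 30 * 3 = 90.
Step 3: result = 90

The answer is 90.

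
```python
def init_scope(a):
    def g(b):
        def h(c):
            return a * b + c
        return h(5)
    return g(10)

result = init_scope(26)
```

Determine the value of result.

Step 1: a = 26, b = 10, c = 5.
Step 2: h() computes a * b + c = 26 * 10 + 5 = 265.
Step 3: result = 265

The answer is 265.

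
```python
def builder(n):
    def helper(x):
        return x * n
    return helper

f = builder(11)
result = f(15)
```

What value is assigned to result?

Step 1: builder(11) creates a closure capturing n = 11.
Step 2: f(15) computes 15 * 11 = 165.
Step 3: result = 165

The answer is 165.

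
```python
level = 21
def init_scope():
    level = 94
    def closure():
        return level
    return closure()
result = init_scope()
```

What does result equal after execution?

Step 1: level = 21 globally, but init_scope() defines level = 94 locally.
Step 2: closure() looks up level. Not in local scope, so checks enclosing scope (init_scope) and finds level = 94.
Step 3: result = 94

The answer is 94.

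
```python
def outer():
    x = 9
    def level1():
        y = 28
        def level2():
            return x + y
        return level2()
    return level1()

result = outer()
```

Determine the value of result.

Step 1: x = 9 in outer. y = 28 in level1.
Step 2: level2() reads x = 9 and y = 28 from enclosing scopes.
Step 3: result = 9 + 28 = 37

The answer is 37.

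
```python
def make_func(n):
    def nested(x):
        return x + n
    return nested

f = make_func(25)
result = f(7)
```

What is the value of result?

Step 1: make_func(25) creates a closure that captures n = 25.
Step 2: f(7) calls the closure with x = 7, returning 7 + 25 = 32.
Step 3: result = 32

The answer is 32.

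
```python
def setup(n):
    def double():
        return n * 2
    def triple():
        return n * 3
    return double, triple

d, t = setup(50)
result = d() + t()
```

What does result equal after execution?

Step 1: Both closures capture the same n = 50.
Step 2: d() = 50 * 2 = 100, t() = 50 * 3 = 150.
Step 3: result = 100 + 150 = 250

The answer is 250.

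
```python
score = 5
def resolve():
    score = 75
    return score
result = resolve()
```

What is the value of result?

Step 1: Global score = 5.
Step 2: resolve() creates local score = 75, shadowing the global.
Step 3: Returns local score = 75. result = 75

The answer is 75.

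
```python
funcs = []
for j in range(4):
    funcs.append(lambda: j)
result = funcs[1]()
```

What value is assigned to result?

Step 1: The loop creates 4 lambdas, all referencing the same variable j.
Step 2: After the loop, j = 3 (final value).
Step 3: funcs[1]() looks up j at call time and finds 3. This is the late binding gotcha. result = 3

The answer is 3.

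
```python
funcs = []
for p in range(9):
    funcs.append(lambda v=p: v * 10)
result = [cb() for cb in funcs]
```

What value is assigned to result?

Step 1: Default arg v=p captures p at each iteration.
Step 2: funcs[k] has v defaulting to k, returns k * 10.
Step 3: result = [0, 10, 20, 30, 40, 50, 60, 70, 80]

The answer is [0, 10, 20, 30, 40, 50, 60, 70, 80].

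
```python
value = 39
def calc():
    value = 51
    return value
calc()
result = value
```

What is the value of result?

Step 1: value = 39 globally.
Step 2: calc() creates a LOCAL value = 51 (no global keyword!).
Step 3: The global value is unchanged. result = 39

The answer is 39.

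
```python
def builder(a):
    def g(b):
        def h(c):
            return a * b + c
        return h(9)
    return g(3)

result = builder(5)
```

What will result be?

Step 1: a = 5, b = 3, c = 9.
Step 2: h() computes a * b + c = 5 * 3 + 9 = 24.
Step 3: result = 24

The answer is 24.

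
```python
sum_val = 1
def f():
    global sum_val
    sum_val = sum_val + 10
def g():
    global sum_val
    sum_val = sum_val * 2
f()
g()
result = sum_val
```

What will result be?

Step 1: sum_val = 1.
Step 2: f() adds 10: sum_val = 1 + 10 = 11.
Step 3: g() doubles: sum_val = 11 * 2 = 22.
Step 4: result = 22

The answer is 22.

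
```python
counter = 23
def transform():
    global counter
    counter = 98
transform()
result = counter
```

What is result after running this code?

Step 1: counter = 23 globally.
Step 2: transform() declares global counter and sets it to 98.
Step 3: After transform(), global counter = 98. result = 98

The answer is 98.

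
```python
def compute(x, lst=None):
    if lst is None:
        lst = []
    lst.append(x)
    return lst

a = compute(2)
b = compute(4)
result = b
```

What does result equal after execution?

Step 1: None default with guard creates a NEW list each call.
Step 2: a = [2] (fresh list). b = [4] (another fresh list).
Step 3: result = [4] (this is the fix for mutable default)

The answer is [4].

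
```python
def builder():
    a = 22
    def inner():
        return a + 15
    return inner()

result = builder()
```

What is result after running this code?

Step 1: builder() defines a = 22.
Step 2: inner() reads a = 22 from enclosing scope, returns 22 + 15 = 37.
Step 3: result = 37

The answer is 37.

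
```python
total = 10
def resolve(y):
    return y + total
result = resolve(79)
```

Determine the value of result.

Step 1: total = 10 is defined globally.
Step 2: resolve(79) uses parameter y = 79 and looks up total from global scope = 10.
Step 3: result = 79 + 10 = 89

The answer is 89.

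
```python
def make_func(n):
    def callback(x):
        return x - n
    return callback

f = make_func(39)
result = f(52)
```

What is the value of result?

Step 1: make_func(39) creates a closure capturing n = 39.
Step 2: f(52) computes 52 - 39 = 13.
Step 3: result = 13

The answer is 13.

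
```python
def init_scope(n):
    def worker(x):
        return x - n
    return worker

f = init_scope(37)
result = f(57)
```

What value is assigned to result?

Step 1: init_scope(37) creates a closure capturing n = 37.
Step 2: f(57) computes 57 - 37 = 20.
Step 3: result = 20

The answer is 20.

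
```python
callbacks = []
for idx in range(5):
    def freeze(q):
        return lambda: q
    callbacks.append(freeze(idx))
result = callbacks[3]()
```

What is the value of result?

Step 1: freeze(idx) creates a new scope capturing q = idx at call time.
Step 2: callbacks[3] = freeze(3), so its lambda captures q = 3.
Step 3: result = 3 (closure factory fixes late binding)

The answer is 3.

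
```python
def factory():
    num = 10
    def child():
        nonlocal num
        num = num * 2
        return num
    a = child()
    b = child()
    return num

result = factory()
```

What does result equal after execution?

Step 1: num starts at 10.
Step 2: First child(): num = 10 * 2 = 20.
Step 3: Second child(): num = 20 * 2 = 40.
Step 4: result = 40

The answer is 40.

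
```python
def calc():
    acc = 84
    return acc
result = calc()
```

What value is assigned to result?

Step 1: calc() defines acc = 84 in its local scope.
Step 2: return acc finds the local variable acc = 84.
Step 3: result = 84

The answer is 84.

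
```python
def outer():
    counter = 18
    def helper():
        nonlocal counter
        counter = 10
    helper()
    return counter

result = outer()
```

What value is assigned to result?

Step 1: outer() sets counter = 18.
Step 2: helper() uses nonlocal to reassign counter = 10.
Step 3: result = 10

The answer is 10.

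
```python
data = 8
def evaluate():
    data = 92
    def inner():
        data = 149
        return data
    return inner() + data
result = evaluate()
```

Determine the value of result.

Step 1: evaluate() has local data = 92. inner() has local data = 149.
Step 2: inner() returns its local data = 149.
Step 3: evaluate() returns 149 + its own data (92) = 241

The answer is 241.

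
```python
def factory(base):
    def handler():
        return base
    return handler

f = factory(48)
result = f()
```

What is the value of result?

Step 1: factory(48) creates closure capturing base = 48.
Step 2: f() returns the captured base = 48.
Step 3: result = 48

The answer is 48.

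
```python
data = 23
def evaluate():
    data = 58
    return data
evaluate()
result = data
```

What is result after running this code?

Step 1: data = 23 globally.
Step 2: evaluate() creates a LOCAL data = 58 (no global keyword!).
Step 3: The global data is unchanged. result = 23

The answer is 23.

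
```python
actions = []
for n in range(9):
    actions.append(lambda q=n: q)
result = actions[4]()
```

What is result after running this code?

Step 1: Default argument q=n captures n's value at each iteration.
Step 2: actions[4] captured q = 4 when n was 4.
Step 3: result = 4

The answer is 4.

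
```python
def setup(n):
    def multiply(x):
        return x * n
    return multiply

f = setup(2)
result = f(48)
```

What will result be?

Step 1: setup(2) returns multiply closure with n = 2.
Step 2: f(48) computes 48 * 2 = 96.
Step 3: result = 96

The answer is 96.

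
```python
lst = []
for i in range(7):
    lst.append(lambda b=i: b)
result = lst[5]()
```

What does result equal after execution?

Step 1: Default argument b=i captures i's value at each iteration.
Step 2: lst[5] captured b = 5 when i was 5.
Step 3: result = 5

The answer is 5.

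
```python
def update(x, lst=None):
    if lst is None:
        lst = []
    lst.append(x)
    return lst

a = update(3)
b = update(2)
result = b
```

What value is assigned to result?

Step 1: None default with guard creates a NEW list each call.
Step 2: a = [3] (fresh list). b = [2] (another fresh list).
Step 3: result = [2] (this is the fix for mutable default)

The answer is [2].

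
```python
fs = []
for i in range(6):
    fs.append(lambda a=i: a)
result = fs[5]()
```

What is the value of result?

Step 1: Default argument a=i captures i's value at each iteration.
Step 2: fs[5] captured a = 5 when i was 5.
Step 3: result = 5

The answer is 5.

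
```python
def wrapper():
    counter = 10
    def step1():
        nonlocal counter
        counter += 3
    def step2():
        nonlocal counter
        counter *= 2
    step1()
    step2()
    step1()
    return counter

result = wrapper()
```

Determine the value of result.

Step 1: counter = 10.
Step 2: step1(): counter = 10 + 3 = 13.
Step 3: step2(): counter = 13 * 2 = 26.
Step 4: step1(): counter = 26 + 3 = 29. result = 29

The answer is 29.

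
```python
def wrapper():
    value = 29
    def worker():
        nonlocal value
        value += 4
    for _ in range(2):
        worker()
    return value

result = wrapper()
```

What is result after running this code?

Step 1: value = 29.
Step 2: worker() is called 2 times in a loop, each adding 4 via nonlocal.
Step 3: value = 29 + 4 * 2 = 37

The answer is 37.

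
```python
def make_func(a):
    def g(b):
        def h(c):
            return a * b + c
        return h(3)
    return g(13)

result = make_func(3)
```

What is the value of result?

Step 1: a = 3, b = 13, c = 3.
Step 2: h() computes a * b + c = 3 * 13 + 3 = 42.
Step 3: result = 42

The answer is 42.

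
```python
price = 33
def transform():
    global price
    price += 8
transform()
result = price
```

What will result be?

Step 1: price = 33 globally.
Step 2: transform() modifies global price: price += 8 = 41.
Step 3: result = 41

The answer is 41.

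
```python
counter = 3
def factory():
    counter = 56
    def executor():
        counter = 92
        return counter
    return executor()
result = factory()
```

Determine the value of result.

Step 1: Three scopes define counter: global (3), factory (56), executor (92).
Step 2: executor() has its own local counter = 92, which shadows both enclosing and global.
Step 3: result = 92 (local wins in LEGB)

The answer is 92.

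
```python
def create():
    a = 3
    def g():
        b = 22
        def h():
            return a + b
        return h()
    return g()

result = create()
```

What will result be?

Step 1: create() defines a = 3. g() defines b = 22.
Step 2: h() accesses both from enclosing scopes: a = 3, b = 22.
Step 3: result = 3 + 22 = 25

The answer is 25.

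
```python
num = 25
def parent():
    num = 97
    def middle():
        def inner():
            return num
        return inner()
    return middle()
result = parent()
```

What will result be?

Step 1: parent() defines num = 97. middle() and inner() have no local num.
Step 2: inner() checks local (none), enclosing middle() (none), enclosing parent() and finds num = 97.
Step 3: result = 97

The answer is 97.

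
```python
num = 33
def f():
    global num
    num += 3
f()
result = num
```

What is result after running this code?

Step 1: num = 33 globally.
Step 2: f() modifies global num: num += 3 = 36.
Step 3: result = 36

The answer is 36.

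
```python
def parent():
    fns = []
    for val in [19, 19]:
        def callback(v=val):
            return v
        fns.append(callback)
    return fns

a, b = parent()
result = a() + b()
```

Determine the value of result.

Step 1: Default argument v=val captures val at each iteration.
Step 2: a() returns 19 (captured at first iteration), b() returns 19 (captured at second).
Step 3: result = 19 + 19 = 38

The answer is 38.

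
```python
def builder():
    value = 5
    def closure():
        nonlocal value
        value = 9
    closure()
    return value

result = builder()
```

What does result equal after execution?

Step 1: builder() sets value = 5.
Step 2: closure() uses nonlocal to reassign value = 9.
Step 3: result = 9

The answer is 9.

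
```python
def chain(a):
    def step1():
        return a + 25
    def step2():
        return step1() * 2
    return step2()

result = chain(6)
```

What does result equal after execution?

Step 1: chain(6) captures a = 6.
Step 2: step2() calls step1() which returns 6 + 25 = 31.
Step 3: step2() returns 31 * 2 = 62

The answer is 62.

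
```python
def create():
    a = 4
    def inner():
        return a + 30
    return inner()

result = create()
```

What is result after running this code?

Step 1: create() defines a = 4.
Step 2: inner() reads a = 4 from enclosing scope, returns 4 + 30 = 34.
Step 3: result = 34

The answer is 34.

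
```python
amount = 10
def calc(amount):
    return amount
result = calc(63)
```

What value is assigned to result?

Step 1: Global amount = 10.
Step 2: calc(63) takes parameter amount = 63, which shadows the global.
Step 3: result = 63

The answer is 63.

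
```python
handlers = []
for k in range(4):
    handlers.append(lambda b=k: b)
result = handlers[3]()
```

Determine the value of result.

Step 1: Default argument b=k captures k's value at each iteration.
Step 2: handlers[3] captured b = 3 when k was 3.
Step 3: result = 3

The answer is 3.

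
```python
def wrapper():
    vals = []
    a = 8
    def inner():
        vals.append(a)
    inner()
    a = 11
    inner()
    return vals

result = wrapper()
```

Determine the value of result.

Step 1: a = 8. inner() appends current a to vals.
Step 2: First inner(): appends 8. Then a = 11.
Step 3: Second inner(): appends 11 (closure sees updated a). result = [8, 11]

The answer is [8, 11].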